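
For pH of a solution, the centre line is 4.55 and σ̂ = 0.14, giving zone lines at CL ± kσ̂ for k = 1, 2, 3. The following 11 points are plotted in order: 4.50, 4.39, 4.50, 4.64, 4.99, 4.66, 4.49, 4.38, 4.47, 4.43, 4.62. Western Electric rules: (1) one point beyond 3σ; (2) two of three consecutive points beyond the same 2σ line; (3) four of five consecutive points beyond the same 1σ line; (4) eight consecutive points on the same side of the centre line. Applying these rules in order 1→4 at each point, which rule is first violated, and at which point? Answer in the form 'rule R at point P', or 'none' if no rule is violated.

Zone of each point (C = within 1σ̂, B = 1σ̂–2σ̂, A = 2σ̂–3σ̂, * = beyond 3σ̂; sign = side of CL): 1:-C, 2:-B, 3:-C, 4:+C, 5:+*, 6:+C, 7:-C, 8:-B, 9:-C, 10:-C, 11:+C
Rule 1 (one point beyond the 3σ limits) is satisfied at point 5.

rule 1 at point 5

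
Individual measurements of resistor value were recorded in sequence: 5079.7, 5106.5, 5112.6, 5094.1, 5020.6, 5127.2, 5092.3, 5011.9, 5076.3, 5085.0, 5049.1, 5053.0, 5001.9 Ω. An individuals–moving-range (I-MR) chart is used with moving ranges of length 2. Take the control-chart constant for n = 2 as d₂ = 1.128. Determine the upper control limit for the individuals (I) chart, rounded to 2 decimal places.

5183.22

X̄ = (5079.7 + 5106.5 + 5112.6 + 5094.1 + 5020.6 + 5127.2 + 5092.3 + 5011.9 + 5076.3 + 5085.0 + 5049.1 + 5053.0 + 5001.9) / 13 = 5070.0154
Moving ranges: 26.8, 6.1, 18.5, 73.5, 106.6, 34.9, 80.4, 64.4, 8.7, 35.9, 3.9, 51.1; M̄R̄ = 510.8000 / 12 = 42.5667
UCL = X̄ + 3·M̄R̄/d₂ = 5070.0154 + 3 × 42.5667 / 1.128 = 5183.2246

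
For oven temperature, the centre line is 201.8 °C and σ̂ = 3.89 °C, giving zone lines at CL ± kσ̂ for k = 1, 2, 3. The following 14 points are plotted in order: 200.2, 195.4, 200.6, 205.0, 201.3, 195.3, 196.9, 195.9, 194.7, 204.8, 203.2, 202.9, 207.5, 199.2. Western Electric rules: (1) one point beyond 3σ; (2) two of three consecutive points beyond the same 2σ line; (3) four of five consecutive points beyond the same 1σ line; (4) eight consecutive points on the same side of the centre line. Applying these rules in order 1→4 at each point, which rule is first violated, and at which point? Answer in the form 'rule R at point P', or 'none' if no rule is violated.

rule 3 at point 9

Zone of each point (C = within 1σ̂, B = 1σ̂–2σ̂, A = 2σ̂–3σ̂, * = beyond 3σ̂; sign = side of CL): 1:-C, 2:-B, 3:-C, 4:+C, 5:-C, 6:-B, 7:-B, 8:-B, 9:-B, 10:+C, 11:+C, 12:+C, 13:+B, 14:-C
Rule 3 (four of five consecutive points beyond the same 1σ limit) is satisfied at point 9.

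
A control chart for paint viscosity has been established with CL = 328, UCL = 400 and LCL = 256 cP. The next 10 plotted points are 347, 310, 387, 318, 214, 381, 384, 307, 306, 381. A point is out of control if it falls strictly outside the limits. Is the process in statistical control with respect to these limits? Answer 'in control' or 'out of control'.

Compare each point to [256, 400]: sample 5 = 214 < LCL.

out of control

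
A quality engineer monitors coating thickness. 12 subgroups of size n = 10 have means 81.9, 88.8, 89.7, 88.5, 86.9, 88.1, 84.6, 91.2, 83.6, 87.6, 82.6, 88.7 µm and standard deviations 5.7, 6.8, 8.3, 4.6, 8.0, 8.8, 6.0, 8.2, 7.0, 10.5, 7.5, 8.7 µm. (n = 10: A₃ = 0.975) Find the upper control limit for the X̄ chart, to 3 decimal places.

94.171

X̄̄ = (81.9 + 88.8 + 89.7 + 88.5 + 86.9 + 88.1 + 84.6 + 91.2 + 83.6 + 87.6 + 82.6 + 88.7) / 12 = 86.8500
s̄ = (5.7 + 6.8 + 8.3 + 4.6 + 8.0 + 8.8 + 6.0 + 8.2 + 7.0 + 10.5 + 7.5 + 8.7) / 12 = 7.5083
UCL = X̄̄ + A₃·s̄ = 86.8500 + 0.975 × 7.5083 = 94.1706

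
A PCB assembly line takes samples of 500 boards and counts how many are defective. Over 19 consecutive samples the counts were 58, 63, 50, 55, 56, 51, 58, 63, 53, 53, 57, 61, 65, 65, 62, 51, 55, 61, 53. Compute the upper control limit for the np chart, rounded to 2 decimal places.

p̄ = Σdᵢ / (k·n) = 1090 / (19 × 500) = 0.11474
UCL = np̄ + 3·√(np̄(1−p̄)) = 57.3684 + 3 × √(57.3684×0.88526) = 57.3684 + 3 × 7.1264 = 78.7477

78.75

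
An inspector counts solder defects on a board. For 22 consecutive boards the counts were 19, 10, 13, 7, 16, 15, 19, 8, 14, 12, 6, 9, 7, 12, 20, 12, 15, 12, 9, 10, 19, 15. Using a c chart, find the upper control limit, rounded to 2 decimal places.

c̄ = (19 + 10 + 13 + 7 + 16 + 15 + 19 + 8 + 14 + 12 + 6 + 9 + 7 + 12 + 20 + 12 + 15 + 12 + 9 + 10 + 19 + 15) / 22 = 279 / 22 = 12.6818
UCL = c̄ + 3√c̄ = 12.6818 + 3 × √12.6818 = 12.6818 + 3 × 3.5612 = 23.3653

23.37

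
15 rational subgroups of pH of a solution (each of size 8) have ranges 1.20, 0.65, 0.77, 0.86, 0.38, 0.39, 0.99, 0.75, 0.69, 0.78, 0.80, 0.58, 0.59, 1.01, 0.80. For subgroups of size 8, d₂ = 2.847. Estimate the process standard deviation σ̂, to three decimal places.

R̄ = (1.20 + 0.65 + 0.77 + 0.86 + 0.38 + 0.39 + 0.99 + 0.75 + 0.69 + 0.78 + 0.80 + 0.58 + 0.59 + 1.01 + 0.80) / 15 = 0.7493
σ̂ = R̄ / d₂ = 0.7493 / 2.847 = 0.2632

0.263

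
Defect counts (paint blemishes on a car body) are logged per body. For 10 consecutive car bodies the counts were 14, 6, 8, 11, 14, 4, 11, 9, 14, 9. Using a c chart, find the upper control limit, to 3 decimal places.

c̄ = (14 + 6 + 8 + 11 + 14 + 4 + 11 + 9 + 14 + 9) / 10 = 100 / 10 = 10.0000
UCL = c̄ + 3√c̄ = 10.0000 + 3 × √10.0000 = 10.0000 + 3 × 3.1623 = 19.4868

19.487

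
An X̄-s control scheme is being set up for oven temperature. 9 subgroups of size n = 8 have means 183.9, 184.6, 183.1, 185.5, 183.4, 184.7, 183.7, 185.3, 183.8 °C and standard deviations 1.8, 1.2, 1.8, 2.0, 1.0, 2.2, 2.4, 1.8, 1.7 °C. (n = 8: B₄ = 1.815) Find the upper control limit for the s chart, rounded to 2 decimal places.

s̄ = (1.8 + 1.2 + 1.8 + 2.0 + 1.0 + 2.2 + 2.4 + 1.8 + 1.7) / 9 = 1.7667
UCL_s = B₄·s̄ = 1.815 × 1.7667 = 3.2065

3.21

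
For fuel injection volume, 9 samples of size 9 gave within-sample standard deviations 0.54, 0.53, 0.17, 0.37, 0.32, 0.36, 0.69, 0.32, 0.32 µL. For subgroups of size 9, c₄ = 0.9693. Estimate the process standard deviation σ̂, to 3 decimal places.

s̄ = (0.54 + 0.53 + 0.17 + 0.37 + 0.32 + 0.36 + 0.69 + 0.32 + 0.32) / 9 = 0.4022
σ̂ = s̄ / c₄ = 0.4022 / 0.9693 = 0.4150

0.415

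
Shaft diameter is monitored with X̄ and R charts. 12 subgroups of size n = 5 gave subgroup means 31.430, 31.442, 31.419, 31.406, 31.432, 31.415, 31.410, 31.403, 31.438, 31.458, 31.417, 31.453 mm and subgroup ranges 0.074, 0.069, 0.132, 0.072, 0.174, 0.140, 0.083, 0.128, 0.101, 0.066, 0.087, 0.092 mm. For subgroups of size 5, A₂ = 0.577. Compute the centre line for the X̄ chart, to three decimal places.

X̄̄ = (31.430 + 31.442 + 31.419 + 31.406 + 31.432 + 31.415 + 31.410 + 31.403 + 31.438 + 31.458 + 31.417 + 31.453) / 12 = 377.1230 / 12 = 31.4269
CL = X̄̄ = 31.4269

31.427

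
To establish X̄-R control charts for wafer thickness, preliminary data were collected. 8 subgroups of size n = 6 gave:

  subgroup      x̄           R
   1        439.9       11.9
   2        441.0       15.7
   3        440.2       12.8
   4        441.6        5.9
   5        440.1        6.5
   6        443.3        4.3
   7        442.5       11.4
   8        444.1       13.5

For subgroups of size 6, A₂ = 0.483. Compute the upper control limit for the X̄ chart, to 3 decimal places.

X̄̄ = (439.9 + 441.0 + 440.2 + 441.6 + 440.1 + 443.3 + 442.5 + 444.1) / 8 = 3532.7000 / 8 = 441.5875
R̄ = (11.9 + 15.7 + 12.8 + 5.9 + 6.5 + 4.3 + 11.4 + 13.5) / 8 = 82.0000 / 8 = 10.2500
UCL = X̄̄ + A₂·R̄ = 441.5875 + 0.483 × 10.2500 = 446.5383

446.538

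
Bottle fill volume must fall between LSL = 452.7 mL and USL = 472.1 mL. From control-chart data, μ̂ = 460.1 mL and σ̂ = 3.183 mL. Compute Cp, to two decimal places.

Cp = (USL − LSL) / (6σ̂) = (472.1 − 452.7) / (6 × 3.183) = 19.4000 / 19.0980 = 1.0158

1.02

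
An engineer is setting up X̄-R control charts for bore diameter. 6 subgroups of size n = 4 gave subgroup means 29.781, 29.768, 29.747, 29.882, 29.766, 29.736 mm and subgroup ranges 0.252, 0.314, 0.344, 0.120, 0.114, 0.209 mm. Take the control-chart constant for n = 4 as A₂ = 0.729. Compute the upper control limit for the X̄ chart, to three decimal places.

X̄̄ = (29.781 + 29.768 + 29.747 + 29.882 + 29.766 + 29.736) / 6 = 178.6800 / 6 = 29.7800
R̄ = (0.252 + 0.314 + 0.344 + 0.120 + 0.114 + 0.209) / 6 = 1.3530 / 6 = 0.2255
UCL = X̄̄ + A₂·R̄ = 29.7800 + 0.729 × 0.2255 = 29.9444

29.944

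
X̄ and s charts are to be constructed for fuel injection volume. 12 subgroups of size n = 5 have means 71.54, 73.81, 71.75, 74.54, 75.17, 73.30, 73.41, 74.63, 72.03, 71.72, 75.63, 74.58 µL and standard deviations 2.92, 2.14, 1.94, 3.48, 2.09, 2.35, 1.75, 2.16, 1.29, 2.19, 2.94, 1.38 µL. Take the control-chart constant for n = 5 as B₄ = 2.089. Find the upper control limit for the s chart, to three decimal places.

s̄ = (2.92 + 2.14 + 1.94 + 3.48 + 2.09 + 2.35 + 1.75 + 2.16 + 1.29 + 2.19 + 2.94 + 1.38) / 12 = 2.2192
UCL_s = B₄·s̄ = 2.089 × 2.2192 = 4.6358

4.636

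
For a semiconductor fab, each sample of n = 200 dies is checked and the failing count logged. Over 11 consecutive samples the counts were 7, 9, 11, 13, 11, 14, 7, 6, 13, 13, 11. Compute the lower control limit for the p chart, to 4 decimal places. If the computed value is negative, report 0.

0.0051

p̄ = Σdᵢ / (k·n) = 115 / (11 × 200) = 0.05227
LCL = p̄ − 3·√(p̄(1−p̄)/n) = 0.05227 − 3 × 0.01574 = 0.00506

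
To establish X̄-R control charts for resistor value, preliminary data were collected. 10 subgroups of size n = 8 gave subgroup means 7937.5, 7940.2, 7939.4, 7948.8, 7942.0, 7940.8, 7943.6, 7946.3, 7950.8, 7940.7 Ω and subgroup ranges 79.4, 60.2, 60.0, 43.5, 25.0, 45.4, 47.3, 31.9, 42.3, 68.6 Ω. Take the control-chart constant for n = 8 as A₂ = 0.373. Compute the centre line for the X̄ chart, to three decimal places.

7943.010

X̄̄ = (7937.5 + 7940.2 + 7939.4 + 7948.8 + 7942.0 + 7940.8 + 7943.6 + 7946.3 + 7950.8 + 7940.7) / 10 = 79430.1000 / 10 = 7943.0100
CL = X̄̄ = 7943.0100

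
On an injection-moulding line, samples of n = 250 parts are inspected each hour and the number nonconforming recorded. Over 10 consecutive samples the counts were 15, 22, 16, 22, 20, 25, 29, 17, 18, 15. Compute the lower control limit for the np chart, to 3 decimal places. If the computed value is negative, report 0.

p̄ = Σdᵢ / (k·n) = 199 / (10 × 250) = 0.07960
LCL = np̄ − 3·√(np̄(1−p̄)) = 19.9000 − 3 × 4.2797 = 7.0609

7.061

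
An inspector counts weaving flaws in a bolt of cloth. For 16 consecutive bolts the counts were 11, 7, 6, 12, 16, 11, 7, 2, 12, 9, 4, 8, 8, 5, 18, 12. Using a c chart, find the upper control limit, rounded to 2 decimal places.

18.37

c̄ = (11 + 7 + 6 + 12 + 16 + 11 + 7 + 2 + 12 + 9 + 4 + 8 + 8 + 5 + 18 + 12) / 16 = 148 / 16 = 9.2500
UCL = c̄ + 3√c̄ = 9.2500 + 3 × √9.2500 = 9.2500 + 3 × 3.0414 = 18.3741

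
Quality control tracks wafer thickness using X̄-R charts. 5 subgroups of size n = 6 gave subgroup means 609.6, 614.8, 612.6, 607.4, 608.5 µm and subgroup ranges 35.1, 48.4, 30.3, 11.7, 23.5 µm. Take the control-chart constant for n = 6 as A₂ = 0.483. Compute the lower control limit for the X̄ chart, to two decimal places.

X̄̄ = (609.6 + 614.8 + 612.6 + 607.4 + 608.5) / 5 = 3052.9000 / 5 = 610.5800
R̄ = (35.1 + 48.4 + 30.3 + 11.7 + 23.5) / 5 = 149.0000 / 5 = 29.8000
LCL = X̄̄ − A₂·R̄ = 610.5800 − 0.483 × 29.8000 = 596.1866

596.19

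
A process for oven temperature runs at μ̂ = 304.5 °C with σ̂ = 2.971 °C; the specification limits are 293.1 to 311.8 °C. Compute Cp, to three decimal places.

Cp = (USL − LSL) / (6σ̂) = (311.8 − 293.1) / (6 × 2.971) = 18.7000 / 17.8260 = 1.0490

1.049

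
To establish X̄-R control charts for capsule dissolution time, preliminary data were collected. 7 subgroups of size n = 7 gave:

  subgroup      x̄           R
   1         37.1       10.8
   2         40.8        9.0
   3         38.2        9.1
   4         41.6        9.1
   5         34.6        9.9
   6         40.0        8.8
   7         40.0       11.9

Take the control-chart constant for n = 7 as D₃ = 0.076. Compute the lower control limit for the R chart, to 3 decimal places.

R̄ = (10.8 + 9.0 + 9.1 + 9.1 + 9.9 + 8.8 + 11.9) / 7 = 68.6000 / 7 = 9.8000
LCL_R = D₃·R̄ = 0.076 × 9.8000 = 0.7448

0.745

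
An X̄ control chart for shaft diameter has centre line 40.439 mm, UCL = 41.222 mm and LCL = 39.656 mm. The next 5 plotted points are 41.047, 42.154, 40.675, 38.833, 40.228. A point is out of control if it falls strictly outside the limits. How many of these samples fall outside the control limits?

Compare each point to [39.656, 41.222]: sample 2 = 42.154 > UCL; sample 4 = 38.833 < LCL.

2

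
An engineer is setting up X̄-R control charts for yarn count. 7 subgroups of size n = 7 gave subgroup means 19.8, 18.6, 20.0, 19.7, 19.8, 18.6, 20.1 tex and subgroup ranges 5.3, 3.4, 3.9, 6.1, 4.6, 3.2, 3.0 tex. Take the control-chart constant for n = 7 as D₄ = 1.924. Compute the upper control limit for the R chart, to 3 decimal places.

R̄ = (5.3 + 3.4 + 3.9 + 6.1 + 4.6 + 3.2 + 3.0) / 7 = 29.5000 / 7 = 4.2143
UCL_R = D₄·R̄ = 1.924 × 4.2143 = 8.1083

8.108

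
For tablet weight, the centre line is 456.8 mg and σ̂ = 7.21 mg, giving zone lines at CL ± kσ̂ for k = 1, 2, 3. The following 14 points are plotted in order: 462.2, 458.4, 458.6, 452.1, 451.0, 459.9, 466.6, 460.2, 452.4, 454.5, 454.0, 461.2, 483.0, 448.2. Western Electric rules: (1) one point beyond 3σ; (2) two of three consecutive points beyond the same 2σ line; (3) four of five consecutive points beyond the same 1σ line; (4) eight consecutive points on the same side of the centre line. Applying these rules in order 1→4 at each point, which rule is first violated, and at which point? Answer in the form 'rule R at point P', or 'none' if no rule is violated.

rule 1 at point 13

Zone of each point (C = within 1σ̂, B = 1σ̂–2σ̂, A = 2σ̂–3σ̂, * = beyond 3σ̂; sign = side of CL): 1:+C, 2:+C, 3:+C, 4:-C, 5:-C, 6:+C, 7:+B, 8:+C, 9:-C, 10:-C, 11:-C, 12:+C, 13:+*, 14:-B
Rule 1 (one point beyond the 3σ limits) is satisfied at point 13.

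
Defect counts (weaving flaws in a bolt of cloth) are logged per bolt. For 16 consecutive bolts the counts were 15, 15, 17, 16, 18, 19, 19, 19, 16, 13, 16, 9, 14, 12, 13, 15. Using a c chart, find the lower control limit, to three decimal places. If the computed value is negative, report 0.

3.612

c̄ = (15 + 15 + 17 + 16 + 18 + 19 + 19 + 19 + 16 + 13 + 16 + 9 + 14 + 12 + 13 + 15) / 16 = 246 / 16 = 15.3750
LCL = c̄ − 3√c̄ = 15.3750 − 3 × 3.9211 = 3.6117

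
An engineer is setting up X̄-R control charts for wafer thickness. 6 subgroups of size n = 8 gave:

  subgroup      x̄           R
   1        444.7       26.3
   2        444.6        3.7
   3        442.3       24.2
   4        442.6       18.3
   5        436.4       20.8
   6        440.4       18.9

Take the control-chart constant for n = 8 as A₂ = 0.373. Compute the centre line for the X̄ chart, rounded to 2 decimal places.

441.83

X̄̄ = (444.7 + 444.6 + 442.3 + 442.6 + 436.4 + 440.4) / 6 = 2651.0000 / 6 = 441.8333
CL = X̄̄ = 441.8333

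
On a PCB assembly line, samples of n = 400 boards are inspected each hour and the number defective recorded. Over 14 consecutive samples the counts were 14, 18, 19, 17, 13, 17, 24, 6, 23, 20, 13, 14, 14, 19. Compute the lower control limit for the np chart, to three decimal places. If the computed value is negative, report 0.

4.568

p̄ = Σdᵢ / (k·n) = 231 / (14 × 400) = 0.04125
LCL = np̄ − 3·√(np̄(1−p̄)) = 16.5000 − 3 × 3.9774 = 4.5679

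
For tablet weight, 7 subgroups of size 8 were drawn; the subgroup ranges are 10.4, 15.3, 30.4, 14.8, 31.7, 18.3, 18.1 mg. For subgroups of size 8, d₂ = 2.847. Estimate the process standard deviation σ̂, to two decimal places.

R̄ = (10.4 + 15.3 + 30.4 + 14.8 + 31.7 + 18.3 + 18.1) / 7 = 19.8571
σ̂ = R̄ / d₂ = 19.8571 / 2.847 = 6.9748

6.97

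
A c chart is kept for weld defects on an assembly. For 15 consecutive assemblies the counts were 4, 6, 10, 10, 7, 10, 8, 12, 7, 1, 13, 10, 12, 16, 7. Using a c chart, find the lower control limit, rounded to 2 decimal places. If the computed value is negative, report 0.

c̄ = (4 + 6 + 10 + 10 + 7 + 10 + 8 + 12 + 7 + 1 + 13 + 10 + 12 + 16 + 7) / 15 = 133 / 15 = 8.8667
LCL = c̄ − 3√c̄ = 8.8667 − 3 × 2.9777 = -0.0664 → 0 (cannot be negative)

0.00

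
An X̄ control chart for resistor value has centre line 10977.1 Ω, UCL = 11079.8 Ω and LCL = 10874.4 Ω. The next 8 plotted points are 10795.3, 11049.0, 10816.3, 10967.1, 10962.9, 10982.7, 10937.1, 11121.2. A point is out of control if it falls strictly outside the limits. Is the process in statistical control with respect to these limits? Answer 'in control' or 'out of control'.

Compare each point to [10874.4, 11079.8]: sample 1 = 10795.3 < LCL; sample 3 = 10816.3 < LCL; sample 8 = 11121.2 > UCL.

out of control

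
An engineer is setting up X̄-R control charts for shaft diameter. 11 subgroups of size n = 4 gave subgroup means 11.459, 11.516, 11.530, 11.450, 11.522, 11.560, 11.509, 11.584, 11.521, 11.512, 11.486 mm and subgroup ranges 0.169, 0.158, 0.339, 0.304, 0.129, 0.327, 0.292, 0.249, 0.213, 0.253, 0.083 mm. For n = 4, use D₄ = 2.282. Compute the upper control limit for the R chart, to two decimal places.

0.52

R̄ = (0.169 + 0.158 + 0.339 + 0.304 + 0.129 + 0.327 + 0.292 + 0.249 + 0.213 + 0.253 + 0.083) / 11 = 2.5160 / 11 = 0.2287
UCL_R = D₄·R̄ = 2.282 × 0.2287 = 0.5220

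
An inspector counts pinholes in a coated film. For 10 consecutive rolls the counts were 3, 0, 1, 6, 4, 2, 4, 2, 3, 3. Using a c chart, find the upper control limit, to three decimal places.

c̄ = (3 + 0 + 1 + 6 + 4 + 2 + 4 + 2 + 3 + 3) / 10 = 28 / 10 = 2.8000
UCL = c̄ + 3√c̄ = 2.8000 + 3 × √2.8000 = 2.8000 + 3 × 1.6733 = 7.8200

7.820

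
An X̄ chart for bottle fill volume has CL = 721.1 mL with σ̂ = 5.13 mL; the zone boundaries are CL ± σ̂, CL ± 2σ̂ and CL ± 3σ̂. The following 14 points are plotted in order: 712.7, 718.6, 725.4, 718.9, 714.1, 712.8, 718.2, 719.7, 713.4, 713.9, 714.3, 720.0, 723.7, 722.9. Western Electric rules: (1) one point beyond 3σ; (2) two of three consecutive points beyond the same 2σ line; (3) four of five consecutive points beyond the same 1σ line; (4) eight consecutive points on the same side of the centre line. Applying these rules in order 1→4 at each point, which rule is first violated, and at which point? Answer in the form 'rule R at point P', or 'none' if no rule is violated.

Zone of each point (C = within 1σ̂, B = 1σ̂–2σ̂, A = 2σ̂–3σ̂, * = beyond 3σ̂; sign = side of CL): 1:-B, 2:-C, 3:+C, 4:-C, 5:-B, 6:-B, 7:-C, 8:-C, 9:-B, 10:-B, 11:-B, 12:-C, 13:+C, 14:+C
Rule 4 (eight consecutive points on the same side of the centre line) is satisfied at point 11.

rule 4 at point 11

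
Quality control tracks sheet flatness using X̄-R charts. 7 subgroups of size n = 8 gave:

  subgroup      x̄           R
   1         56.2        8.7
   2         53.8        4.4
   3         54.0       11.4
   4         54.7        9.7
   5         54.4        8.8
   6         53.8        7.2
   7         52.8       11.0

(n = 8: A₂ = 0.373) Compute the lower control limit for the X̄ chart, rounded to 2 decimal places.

50.98

X̄̄ = (56.2 + 53.8 + 54.0 + 54.7 + 54.4 + 53.8 + 52.8) / 7 = 379.7000 / 7 = 54.2429
R̄ = (8.7 + 4.4 + 11.4 + 9.7 + 8.8 + 7.2 + 11.0) / 7 = 61.2000 / 7 = 8.7429
LCL = X̄̄ − A₂·R̄ = 54.2429 − 0.373 × 8.7429 = 50.9818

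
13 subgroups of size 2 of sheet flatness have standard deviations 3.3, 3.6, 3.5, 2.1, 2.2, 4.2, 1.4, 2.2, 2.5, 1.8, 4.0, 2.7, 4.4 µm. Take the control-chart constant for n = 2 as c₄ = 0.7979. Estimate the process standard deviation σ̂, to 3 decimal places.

3.654

s̄ = (3.3 + 3.6 + 3.5 + 2.1 + 2.2 + 4.2 + 1.4 + 2.2 + 2.5 + 1.8 + 4.0 + 2.7 + 4.4) / 13 = 2.9154
σ̂ = s̄ / c₄ = 2.9154 / 0.7979 = 3.6538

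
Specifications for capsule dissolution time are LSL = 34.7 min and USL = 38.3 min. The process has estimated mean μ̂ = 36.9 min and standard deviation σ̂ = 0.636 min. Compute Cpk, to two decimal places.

0.73

Cpu = (USL − μ̂) / (3σ̂) = (38.3 − 36.9) / (3 × 0.636) = 0.7338; Cpl = (μ̂ − LSL) / (3σ̂) = (36.9 − 34.7) / (3 × 0.636) = 1.1530; Cpk = min(Cpu, Cpl) = 0.7338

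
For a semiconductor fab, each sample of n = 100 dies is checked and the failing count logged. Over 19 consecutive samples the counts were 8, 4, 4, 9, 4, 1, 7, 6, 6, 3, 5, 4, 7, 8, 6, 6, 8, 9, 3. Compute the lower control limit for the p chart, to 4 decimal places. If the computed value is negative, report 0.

p̄ = Σdᵢ / (k·n) = 108 / (19 × 100) = 0.05684
LCL = p̄ − 3·√(p̄(1−p̄)/n) = 0.05684 − 3 × 0.02315 = -0.01262 → 0 (negative, so LCL = 0)

0.0000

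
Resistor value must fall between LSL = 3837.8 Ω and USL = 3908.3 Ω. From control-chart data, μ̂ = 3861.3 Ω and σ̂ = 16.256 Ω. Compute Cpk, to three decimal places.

0.482

Cpu = (USL − μ̂) / (3σ̂) = (3908.3 − 3861.3) / (3 × 16.256) = 0.9637; Cpl = (μ̂ − LSL) / (3σ̂) = (3861.3 − 3837.8) / (3 × 16.256) = 0.4819; Cpk = min(Cpu, Cpl) = 0.4819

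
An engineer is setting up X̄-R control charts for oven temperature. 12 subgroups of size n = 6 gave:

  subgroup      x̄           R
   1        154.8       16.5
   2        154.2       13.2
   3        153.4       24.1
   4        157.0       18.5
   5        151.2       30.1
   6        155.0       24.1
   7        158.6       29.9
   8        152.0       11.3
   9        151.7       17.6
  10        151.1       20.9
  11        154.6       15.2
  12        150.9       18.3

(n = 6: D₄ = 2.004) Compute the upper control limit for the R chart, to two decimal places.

R̄ = (16.5 + 13.2 + 24.1 + 18.5 + 30.1 + 24.1 + 29.9 + 11.3 + 17.6 + 20.9 + 15.2 + 18.3) / 12 = 239.7000 / 12 = 19.9750
UCL_R = D₄·R̄ = 2.004 × 19.9750 = 40.0299

40.03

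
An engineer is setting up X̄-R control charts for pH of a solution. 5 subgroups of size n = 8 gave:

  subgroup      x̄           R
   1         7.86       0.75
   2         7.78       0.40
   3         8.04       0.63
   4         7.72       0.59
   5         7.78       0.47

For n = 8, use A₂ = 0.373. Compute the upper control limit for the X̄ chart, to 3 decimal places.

8.048

X̄̄ = (7.86 + 7.78 + 8.04 + 7.72 + 7.78) / 5 = 39.1800 / 5 = 7.8360
R̄ = (0.75 + 0.40 + 0.63 + 0.59 + 0.47) / 5 = 2.8400 / 5 = 0.5680
UCL = X̄̄ + A₂·R̄ = 7.8360 + 0.373 × 0.5680 = 8.0479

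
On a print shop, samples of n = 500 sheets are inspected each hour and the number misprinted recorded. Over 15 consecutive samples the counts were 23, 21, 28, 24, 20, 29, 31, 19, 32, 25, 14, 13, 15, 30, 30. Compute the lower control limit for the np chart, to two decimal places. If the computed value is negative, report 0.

p̄ = Σdᵢ / (k·n) = 354 / (15 × 500) = 0.04720
LCL = np̄ − 3·√(np̄(1−p̄)) = 23.6000 − 3 × 4.7419 = 9.3742

9.37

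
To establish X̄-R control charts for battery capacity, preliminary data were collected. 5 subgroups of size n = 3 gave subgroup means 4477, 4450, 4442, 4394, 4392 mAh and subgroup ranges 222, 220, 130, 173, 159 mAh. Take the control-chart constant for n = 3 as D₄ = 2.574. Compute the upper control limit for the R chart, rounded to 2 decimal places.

465.38

R̄ = (222 + 220 + 130 + 173 + 159) / 5 = 904.0000 / 5 = 180.8000
UCL_R = D₄·R̄ = 2.574 × 180.8000 = 465.3792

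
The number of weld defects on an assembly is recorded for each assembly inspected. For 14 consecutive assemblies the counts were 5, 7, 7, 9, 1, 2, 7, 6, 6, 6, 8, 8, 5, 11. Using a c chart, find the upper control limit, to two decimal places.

13.81

c̄ = (5 + 7 + 7 + 9 + 1 + 2 + 7 + 6 + 6 + 6 + 8 + 8 + 5 + 11) / 14 = 88 / 14 = 6.2857
UCL = c̄ + 3√c̄ = 6.2857 + 3 × √6.2857 = 6.2857 + 3 × 2.5071 = 13.8071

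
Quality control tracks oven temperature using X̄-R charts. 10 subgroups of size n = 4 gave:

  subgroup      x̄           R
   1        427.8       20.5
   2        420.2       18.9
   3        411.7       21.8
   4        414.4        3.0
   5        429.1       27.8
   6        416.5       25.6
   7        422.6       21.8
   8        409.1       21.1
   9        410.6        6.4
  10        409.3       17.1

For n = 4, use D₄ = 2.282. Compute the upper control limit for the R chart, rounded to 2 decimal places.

41.99

R̄ = (20.5 + 18.9 + 21.8 + 3.0 + 27.8 + 25.6 + 21.8 + 21.1 + 6.4 + 17.1) / 10 = 184.0000 / 10 = 18.4000
UCL_R = D₄·R̄ = 2.282 × 18.4000 = 41.9888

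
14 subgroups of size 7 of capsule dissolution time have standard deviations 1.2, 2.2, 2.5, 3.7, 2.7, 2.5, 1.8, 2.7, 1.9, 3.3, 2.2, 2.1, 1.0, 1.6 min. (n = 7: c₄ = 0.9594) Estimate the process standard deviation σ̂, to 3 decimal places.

2.338

s̄ = (1.2 + 2.2 + 2.5 + 3.7 + 2.7 + 2.5 + 1.8 + 2.7 + 1.9 + 3.3 + 2.2 + 2.1 + 1.0 + 1.6) / 14 = 2.2429
σ̂ = s̄ / c₄ = 2.2429 / 0.9594 = 2.3378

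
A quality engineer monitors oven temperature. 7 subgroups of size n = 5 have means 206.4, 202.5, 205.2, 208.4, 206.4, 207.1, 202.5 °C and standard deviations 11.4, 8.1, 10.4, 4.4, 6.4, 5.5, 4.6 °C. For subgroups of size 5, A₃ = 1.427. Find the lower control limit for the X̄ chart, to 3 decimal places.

X̄̄ = (206.4 + 202.5 + 205.2 + 208.4 + 206.4 + 207.1 + 202.5) / 7 = 205.5000
s̄ = (11.4 + 8.1 + 10.4 + 4.4 + 6.4 + 5.5 + 4.6) / 7 = 7.2571
LCL = X̄̄ − A₃·s̄ = 205.5000 − 1.427 × 7.2571 = 195.1441

195.144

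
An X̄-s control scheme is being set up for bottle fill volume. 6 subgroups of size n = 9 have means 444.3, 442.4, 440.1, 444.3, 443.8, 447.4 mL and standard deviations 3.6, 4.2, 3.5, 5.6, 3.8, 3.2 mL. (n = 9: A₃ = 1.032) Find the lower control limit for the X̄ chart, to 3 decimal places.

439.606

X̄̄ = (444.3 + 442.4 + 440.1 + 444.3 + 443.8 + 447.4) / 6 = 443.7167
s̄ = (3.6 + 4.2 + 3.5 + 5.6 + 3.8 + 3.2) / 6 = 3.9833
LCL = X̄̄ − A₃·s̄ = 443.7167 − 1.032 × 3.9833 = 439.6059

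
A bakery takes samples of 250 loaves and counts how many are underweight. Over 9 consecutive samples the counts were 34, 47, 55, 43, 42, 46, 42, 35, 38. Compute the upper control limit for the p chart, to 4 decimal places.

p̄ = Σdᵢ / (k·n) = 382 / (9 × 250) = 0.16978
UCL = p̄ + 3·√(p̄(1−p̄)/n) = 0.16978 + 3 × √(0.16978×0.83022/250) = 0.16978 + 3 × 0.02374 = 0.24101

0.2410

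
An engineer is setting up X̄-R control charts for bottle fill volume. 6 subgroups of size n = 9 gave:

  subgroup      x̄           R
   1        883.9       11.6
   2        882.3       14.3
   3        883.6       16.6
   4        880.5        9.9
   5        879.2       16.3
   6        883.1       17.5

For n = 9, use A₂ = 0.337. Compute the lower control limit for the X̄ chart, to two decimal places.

877.26

X̄̄ = (883.9 + 882.3 + 883.6 + 880.5 + 879.2 + 883.1) / 6 = 5292.6000 / 6 = 882.1000
R̄ = (11.6 + 14.3 + 16.6 + 9.9 + 16.3 + 17.5) / 6 = 86.2000 / 6 = 14.3667
LCL = X̄̄ − A₂·R̄ = 882.1000 − 0.337 × 14.3667 = 877.2584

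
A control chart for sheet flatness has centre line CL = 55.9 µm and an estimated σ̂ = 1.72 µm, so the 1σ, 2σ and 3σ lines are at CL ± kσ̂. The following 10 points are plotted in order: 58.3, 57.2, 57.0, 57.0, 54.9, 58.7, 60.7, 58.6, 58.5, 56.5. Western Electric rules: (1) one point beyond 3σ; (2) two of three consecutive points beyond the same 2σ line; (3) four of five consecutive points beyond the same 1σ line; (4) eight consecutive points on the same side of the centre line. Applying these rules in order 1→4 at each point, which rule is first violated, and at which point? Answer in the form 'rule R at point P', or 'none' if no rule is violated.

rule 3 at point 9

Zone of each point (C = within 1σ̂, B = 1σ̂–2σ̂, A = 2σ̂–3σ̂, * = beyond 3σ̂; sign = side of CL): 1:+B, 2:+C, 3:+C, 4:+C, 5:-C, 6:+B, 7:+A, 8:+B, 9:+B, 10:+C
Rule 3 (four of five consecutive points beyond the same 1σ limit) is satisfied at point 9.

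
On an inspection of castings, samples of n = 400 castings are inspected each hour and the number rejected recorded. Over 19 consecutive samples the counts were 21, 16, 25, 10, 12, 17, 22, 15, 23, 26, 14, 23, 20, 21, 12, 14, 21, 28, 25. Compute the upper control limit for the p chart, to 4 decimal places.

p̄ = Σdᵢ / (k·n) = 365 / (19 × 400) = 0.04803
UCL = p̄ + 3·√(p̄(1−p̄)/n) = 0.04803 + 3 × √(0.04803×0.95197/400) = 0.04803 + 3 × 0.01069 = 0.08010

0.0801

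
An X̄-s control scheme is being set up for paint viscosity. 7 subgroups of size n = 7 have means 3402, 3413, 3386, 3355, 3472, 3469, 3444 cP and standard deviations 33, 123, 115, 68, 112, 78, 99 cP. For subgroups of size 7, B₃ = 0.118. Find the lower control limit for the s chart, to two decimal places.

s̄ = (33 + 123 + 115 + 68 + 112 + 78 + 99) / 7 = 89.7143
LCL_s = B₃·s̄ = 0.118 × 89.7143 = 10.5863

10.59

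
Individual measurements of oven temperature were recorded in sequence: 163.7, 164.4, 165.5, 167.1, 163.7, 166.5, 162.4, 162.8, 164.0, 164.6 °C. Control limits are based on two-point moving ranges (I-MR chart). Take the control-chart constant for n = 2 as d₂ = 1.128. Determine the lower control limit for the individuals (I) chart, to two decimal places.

159.77

X̄ = (163.7 + 164.4 + 165.5 + 167.1 + 163.7 + 166.5 + 162.4 + 162.8 + 164.0 + 164.6) / 10 = 164.4700
Moving ranges: 0.7, 1.1, 1.6, 3.4, 2.8, 4.1, 0.4, 1.2, 0.6; M̄R̄ = 15.9000 / 9 = 1.7667
LCL = X̄ − 3·M̄R̄/d₂ = 164.4700 − 3 × 1.7667 / 1.128 = 159.7714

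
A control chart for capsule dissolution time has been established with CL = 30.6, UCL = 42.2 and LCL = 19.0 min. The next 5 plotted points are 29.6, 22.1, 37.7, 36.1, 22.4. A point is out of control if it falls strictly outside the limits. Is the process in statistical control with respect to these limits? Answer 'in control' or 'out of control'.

in control

All 5 points lie within [19.0, 42.2].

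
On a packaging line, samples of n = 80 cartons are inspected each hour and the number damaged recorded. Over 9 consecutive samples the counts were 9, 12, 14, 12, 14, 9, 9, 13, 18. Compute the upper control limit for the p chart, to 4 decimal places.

p̄ = Σdᵢ / (k·n) = 110 / (9 × 80) = 0.15278
UCL = p̄ + 3·√(p̄(1−p̄)/n) = 0.15278 + 3 × √(0.15278×0.84722/80) = 0.15278 + 3 × 0.04022 = 0.27345

0.2734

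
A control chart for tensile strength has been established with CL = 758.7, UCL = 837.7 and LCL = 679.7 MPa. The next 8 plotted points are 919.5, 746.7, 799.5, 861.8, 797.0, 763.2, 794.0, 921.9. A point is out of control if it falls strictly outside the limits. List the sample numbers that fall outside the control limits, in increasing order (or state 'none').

Compare each point to [679.7, 837.7]: sample 1 = 919.5 > UCL; sample 4 = 861.8 > UCL; sample 8 = 921.9 > UCL.

1, 4, 8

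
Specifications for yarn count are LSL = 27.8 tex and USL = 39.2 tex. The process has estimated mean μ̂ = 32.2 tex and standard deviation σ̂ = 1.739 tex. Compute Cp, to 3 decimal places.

1.093

Cp = (USL − LSL) / (6σ̂) = (39.2 − 27.8) / (6 × 1.739) = 11.4000 / 10.4340 = 1.0926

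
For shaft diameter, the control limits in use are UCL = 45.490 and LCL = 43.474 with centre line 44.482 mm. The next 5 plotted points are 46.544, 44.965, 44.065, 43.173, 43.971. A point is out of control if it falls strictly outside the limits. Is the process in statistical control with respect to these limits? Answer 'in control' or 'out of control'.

out of control

Compare each point to [43.474, 45.490]: sample 1 = 46.544 > UCL; sample 4 = 43.173 < LCL.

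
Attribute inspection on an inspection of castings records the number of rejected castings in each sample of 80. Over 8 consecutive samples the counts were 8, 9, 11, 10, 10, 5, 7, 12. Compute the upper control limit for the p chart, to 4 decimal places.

p̄ = Σdᵢ / (k·n) = 72 / (8 × 80) = 0.11250
UCL = p̄ + 3·√(p̄(1−p̄)/n) = 0.11250 + 3 × √(0.11250×0.88750/80) = 0.11250 + 3 × 0.03533 = 0.21848

0.2185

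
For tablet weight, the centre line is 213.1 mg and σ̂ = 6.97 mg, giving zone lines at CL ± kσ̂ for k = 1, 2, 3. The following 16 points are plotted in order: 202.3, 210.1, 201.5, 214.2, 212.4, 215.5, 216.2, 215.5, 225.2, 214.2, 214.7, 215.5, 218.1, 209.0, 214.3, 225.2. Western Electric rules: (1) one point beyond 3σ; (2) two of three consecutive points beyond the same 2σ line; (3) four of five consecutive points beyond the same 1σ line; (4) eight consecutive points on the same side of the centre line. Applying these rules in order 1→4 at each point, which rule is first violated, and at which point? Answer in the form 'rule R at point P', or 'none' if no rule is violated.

rule 4 at point 13

Zone of each point (C = within 1σ̂, B = 1σ̂–2σ̂, A = 2σ̂–3σ̂, * = beyond 3σ̂; sign = side of CL): 1:-B, 2:-C, 3:-B, 4:+C, 5:-C, 6:+C, 7:+C, 8:+C, 9:+B, 10:+C, 11:+C, 12:+C, 13:+C, 14:-C, 15:+C, 16:+B
Rule 4 (eight consecutive points on the same side of the centre line) is satisfied at point 13.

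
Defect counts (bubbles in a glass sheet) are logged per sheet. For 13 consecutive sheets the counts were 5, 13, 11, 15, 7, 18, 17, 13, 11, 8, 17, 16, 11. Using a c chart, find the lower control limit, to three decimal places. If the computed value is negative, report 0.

1.871

c̄ = (5 + 13 + 11 + 15 + 7 + 18 + 17 + 13 + 11 + 8 + 17 + 16 + 11) / 13 = 162 / 13 = 12.4615
LCL = c̄ − 3√c̄ = 12.4615 − 3 × 3.5301 = 1.8713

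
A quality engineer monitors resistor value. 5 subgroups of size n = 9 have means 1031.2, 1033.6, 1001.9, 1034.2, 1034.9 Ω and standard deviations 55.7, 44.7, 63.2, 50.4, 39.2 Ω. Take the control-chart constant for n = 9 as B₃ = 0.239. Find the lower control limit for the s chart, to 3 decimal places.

s̄ = (55.7 + 44.7 + 63.2 + 50.4 + 39.2) / 5 = 50.6400
LCL_s = B₃·s̄ = 0.239 × 50.6400 = 12.1030

12.103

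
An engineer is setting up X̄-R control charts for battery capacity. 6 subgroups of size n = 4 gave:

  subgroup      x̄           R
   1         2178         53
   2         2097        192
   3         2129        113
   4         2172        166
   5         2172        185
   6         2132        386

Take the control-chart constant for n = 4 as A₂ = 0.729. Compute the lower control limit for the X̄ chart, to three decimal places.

X̄̄ = (2178 + 2097 + 2129 + 2172 + 2172 + 2132) / 6 = 12880.0000 / 6 = 2146.6667
R̄ = (53 + 192 + 113 + 166 + 185 + 386) / 6 = 1095.0000 / 6 = 182.5000
LCL = X̄̄ − A₂·R̄ = 2146.6667 − 0.729 × 182.5000 = 2013.6242

2013.624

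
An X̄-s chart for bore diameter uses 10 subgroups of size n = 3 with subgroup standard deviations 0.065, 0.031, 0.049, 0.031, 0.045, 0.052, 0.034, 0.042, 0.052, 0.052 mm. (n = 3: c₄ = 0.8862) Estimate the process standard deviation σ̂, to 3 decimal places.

s̄ = (0.065 + 0.031 + 0.049 + 0.031 + 0.045 + 0.052 + 0.034 + 0.042 + 0.052 + 0.052) / 10 = 0.0453
σ̂ = s̄ / c₄ = 0.0453 / 0.8862 = 0.0511

0.051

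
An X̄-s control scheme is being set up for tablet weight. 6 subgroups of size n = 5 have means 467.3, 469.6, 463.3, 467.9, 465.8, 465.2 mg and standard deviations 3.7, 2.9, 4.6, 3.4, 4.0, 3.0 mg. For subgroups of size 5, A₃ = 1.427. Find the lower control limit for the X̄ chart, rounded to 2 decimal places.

X̄̄ = (467.3 + 469.6 + 463.3 + 467.9 + 465.8 + 465.2) / 6 = 466.5167
s̄ = (3.7 + 2.9 + 4.6 + 3.4 + 4.0 + 3.0) / 6 = 3.6000
LCL = X̄̄ − A₃·s̄ = 466.5167 − 1.427 × 3.6000 = 461.3795

461.38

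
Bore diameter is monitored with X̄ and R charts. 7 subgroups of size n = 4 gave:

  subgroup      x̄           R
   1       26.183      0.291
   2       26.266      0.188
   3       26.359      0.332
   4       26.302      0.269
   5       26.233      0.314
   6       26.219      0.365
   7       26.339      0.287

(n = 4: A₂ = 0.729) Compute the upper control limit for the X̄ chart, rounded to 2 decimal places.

26.48

X̄̄ = (26.183 + 26.266 + 26.359 + 26.302 + 26.233 + 26.219 + 26.339) / 7 = 183.9010 / 7 = 26.2716
R̄ = (0.291 + 0.188 + 0.332 + 0.269 + 0.314 + 0.365 + 0.287) / 7 = 2.0460 / 7 = 0.2923
UCL = X̄̄ + A₂·R̄ = 26.2716 + 0.729 × 0.2923 = 26.4846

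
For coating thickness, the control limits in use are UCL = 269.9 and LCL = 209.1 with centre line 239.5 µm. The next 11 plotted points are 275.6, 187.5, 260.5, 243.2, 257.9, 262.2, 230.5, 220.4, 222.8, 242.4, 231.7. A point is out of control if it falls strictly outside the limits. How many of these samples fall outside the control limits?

2

Compare each point to [209.1, 269.9]: sample 1 = 275.6 > UCL; sample 2 = 187.5 < LCL.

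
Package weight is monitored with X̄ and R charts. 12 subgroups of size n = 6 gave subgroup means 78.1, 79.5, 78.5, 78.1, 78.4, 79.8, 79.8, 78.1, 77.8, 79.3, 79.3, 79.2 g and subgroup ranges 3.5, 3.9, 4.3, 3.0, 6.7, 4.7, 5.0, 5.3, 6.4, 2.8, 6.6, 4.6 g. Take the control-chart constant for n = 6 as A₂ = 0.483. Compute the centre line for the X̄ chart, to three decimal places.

78.825

X̄̄ = (78.1 + 79.5 + 78.5 + 78.1 + 78.4 + 79.8 + 79.8 + 78.1 + 77.8 + 79.3 + 79.3 + 79.2) / 12 = 945.9000 / 12 = 78.8250
CL = X̄̄ = 78.8250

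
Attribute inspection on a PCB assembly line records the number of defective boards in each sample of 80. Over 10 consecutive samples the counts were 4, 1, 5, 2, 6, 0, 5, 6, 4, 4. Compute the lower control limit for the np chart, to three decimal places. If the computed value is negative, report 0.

0.000

p̄ = Σdᵢ / (k·n) = 37 / (10 × 80) = 0.04625
LCL = np̄ − 3·√(np̄(1−p̄)) = 3.7000 − 3 × 1.8785 = -1.9356 → 0 (negative, so LCL = 0)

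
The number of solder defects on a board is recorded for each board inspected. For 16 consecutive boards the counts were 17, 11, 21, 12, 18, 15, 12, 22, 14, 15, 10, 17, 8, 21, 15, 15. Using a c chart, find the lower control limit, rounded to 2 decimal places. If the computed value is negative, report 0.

3.50

c̄ = (17 + 11 + 21 + 12 + 18 + 15 + 12 + 22 + 14 + 15 + 10 + 17 + 8 + 21 + 15 + 15) / 16 = 243 / 16 = 15.1875
LCL = c̄ − 3√c̄ = 15.1875 − 3 × 3.8971 = 3.4962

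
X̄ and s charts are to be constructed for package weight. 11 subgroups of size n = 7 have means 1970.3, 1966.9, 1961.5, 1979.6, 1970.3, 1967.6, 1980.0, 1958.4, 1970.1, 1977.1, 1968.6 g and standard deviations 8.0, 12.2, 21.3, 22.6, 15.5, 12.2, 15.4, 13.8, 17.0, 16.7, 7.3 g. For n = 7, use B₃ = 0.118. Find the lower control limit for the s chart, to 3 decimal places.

1.738

s̄ = (8.0 + 12.2 + 21.3 + 22.6 + 15.5 + 12.2 + 15.4 + 13.8 + 17.0 + 16.7 + 7.3) / 11 = 14.7273
LCL_s = B₃·s̄ = 0.118 × 14.7273 = 1.7378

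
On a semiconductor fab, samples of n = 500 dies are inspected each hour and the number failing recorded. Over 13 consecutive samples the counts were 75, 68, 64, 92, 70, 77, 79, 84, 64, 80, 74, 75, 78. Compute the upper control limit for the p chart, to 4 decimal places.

p̄ = Σdᵢ / (k·n) = 980 / (13 × 500) = 0.15077
UCL = p̄ + 3·√(p̄(1−p̄)/n) = 0.15077 + 3 × √(0.15077×0.84923/500) = 0.15077 + 3 × 0.01600 = 0.19878

0.1988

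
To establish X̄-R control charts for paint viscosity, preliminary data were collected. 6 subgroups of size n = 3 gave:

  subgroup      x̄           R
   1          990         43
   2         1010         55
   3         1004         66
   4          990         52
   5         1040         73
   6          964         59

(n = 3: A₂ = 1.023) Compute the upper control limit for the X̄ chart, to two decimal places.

X̄̄ = (990 + 1010 + 1004 + 990 + 1040 + 964) / 6 = 5998.0000 / 6 = 999.6667
R̄ = (43 + 55 + 66 + 52 + 73 + 59) / 6 = 348.0000 / 6 = 58.0000
UCL = X̄̄ + A₂·R̄ = 999.6667 + 1.023 × 58.0000 = 1059.0007

1059.00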